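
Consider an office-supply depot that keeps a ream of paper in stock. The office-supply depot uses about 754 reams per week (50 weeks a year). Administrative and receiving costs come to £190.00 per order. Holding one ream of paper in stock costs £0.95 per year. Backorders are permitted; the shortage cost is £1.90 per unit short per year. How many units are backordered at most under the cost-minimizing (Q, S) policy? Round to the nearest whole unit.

S* ≈ 1,585 reams

Annual demand D = 754 × 50 = 37,700.
With planned backorders, Q* = √(2DS/H) · √((H+B)/B).
√(2DS/H) = √(2 × 37,700 × 190 / 0.95) = 3883.298.
√((H+B)/B) = √((0.95+1.9)/1.9) = 1.2247.
Q* ≈ 4756.049.
S* = Q* · H/(H+B) = 4756.049 × 0.95/2.85 ≈ 1585.350.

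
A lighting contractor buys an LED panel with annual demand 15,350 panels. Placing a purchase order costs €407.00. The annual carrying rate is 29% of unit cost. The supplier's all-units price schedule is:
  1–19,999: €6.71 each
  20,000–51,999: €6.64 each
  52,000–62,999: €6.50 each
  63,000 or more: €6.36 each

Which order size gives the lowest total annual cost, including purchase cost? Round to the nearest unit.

Holding cost per unit per year at price C is H = 0.29·C.
For each price level, check whether its EOQ is feasible; otherwise the best quantity at that price is the breakpoint.
EOQ at €6.71 = 2534.0 (feasible in tier 1): TC = 15,350×€6.71 + (15,350/2534.0)×407 + (2534.0/2)×0.29×€6.71 = €107,929.41.
EOQ at €6.64 = 2547.3 < 20000, so use break Q=20000: TC = 15,350×€6.64 + (15,350/20000.0)×407 + (20000.0/2)×0.29×€6.64 = €121,492.37.
EOQ at €6.50 = 2574.6 < 52000, so use break Q=52000: TC = 15,350×€6.50 + (15,350/52000.0)×407 + (52000.0/2)×0.29×€6.50 = €148,905.14.
EOQ at €6.36 = 2602.8 < 63000, so use break Q=63000: TC = 15,350×€6.36 + (15,350/63000.0)×407 + (63000.0/2)×0.29×€6.36 = €155,823.77.
Lowest total cost is €107,929.41 at Q = 2534.0.

Q* ≈ 2,534 panels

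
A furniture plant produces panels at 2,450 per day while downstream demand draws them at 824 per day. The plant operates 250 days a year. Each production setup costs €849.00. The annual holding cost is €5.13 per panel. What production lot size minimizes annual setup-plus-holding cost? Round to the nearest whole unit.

Q* ≈ 10,136 panels

Annual demand D = 824 × 250 = 206,000.
Production build-up factor (1 − d/p) = 1 − 824/2,450 = 0.6637.
Q* = √(2DS / (H(1 − d/p))) = √(2 × 206,000 × 849 / (5.13 × 0.6637)).
= √(349,788,000 / 3.4046) ≈ 10135.999.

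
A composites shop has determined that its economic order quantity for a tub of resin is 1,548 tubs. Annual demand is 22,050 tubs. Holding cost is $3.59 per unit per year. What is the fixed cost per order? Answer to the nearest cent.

Squaring Q* = √(2DS/H) gives Q*² = 2DS/H.
From Q* = √(2DS/H): S = Q*²H / (2D) = 1,548² × 3.59 / (2 × 22,050) = 195.0733.

S ≈ $195.07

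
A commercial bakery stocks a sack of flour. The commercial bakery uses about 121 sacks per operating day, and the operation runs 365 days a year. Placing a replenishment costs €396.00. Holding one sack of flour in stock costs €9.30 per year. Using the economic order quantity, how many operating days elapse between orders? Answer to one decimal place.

Annual demand D = 121 × 365 = 44,165.
Q* = √(2DS/H) = √(2 × 44,165 × 396 / 9.3) ≈ 1939.37.
Cycle time = Q*/D × 365 = 1939.37 / 44,165 × 365 ≈ 16.028 days.

T ≈ 16.0 days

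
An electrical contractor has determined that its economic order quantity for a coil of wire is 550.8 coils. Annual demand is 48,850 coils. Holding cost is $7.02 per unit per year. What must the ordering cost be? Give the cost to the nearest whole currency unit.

S ≈ $22

Squaring Q* = √(2DS/H) gives Q*² = 2DS/H.
From Q* = √(2DS/H): S = Q*²H / (2D) = 550.8² × 7.02 / (2 × 48,850) = 21.7987.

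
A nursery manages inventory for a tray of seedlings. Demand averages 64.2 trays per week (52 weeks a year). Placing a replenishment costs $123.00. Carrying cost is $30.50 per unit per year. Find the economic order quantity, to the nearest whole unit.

Annual demand D = 64.2 × 52 = 3,338.4.
EOQ = √(2DS / H) = √(2 × 3,338.4 × 123 / 30.5).
= √(821,246.4 / 30.5) = √26,926.1115 ≈ 164.092.

Q* ≈ 164 trays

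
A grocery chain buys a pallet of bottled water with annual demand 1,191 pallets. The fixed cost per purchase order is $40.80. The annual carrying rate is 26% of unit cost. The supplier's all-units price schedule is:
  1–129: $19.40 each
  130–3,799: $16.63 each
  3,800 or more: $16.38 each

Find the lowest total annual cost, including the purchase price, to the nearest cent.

TC* ≈ $20,454.57

Holding cost per unit per year at price C is H = 0.26·C.
Evaluate total cost at each tier's feasible EOQ or, if the EOQ is below the tier, at the tier's minimum quantity.
Tier 1 ($19.40): EOQ = 138.8 exceeds tier's upper bound 129, so this tier is dominated.
EOQ at $16.63 = 149.9 (feasible in tier 2): TC = 1,191×$16.63 + (1,191/149.9)×40.8 + (149.9/2)×0.26×$16.63 = $20,454.57.
EOQ at $16.38 = 151.1 < 3800, so use break Q=3800: TC = 1,191×$16.38 + (1,191/3800.0)×40.8 + (3800.0/2)×0.26×$16.38 = $27,613.09.
Lowest total cost among the candidates is at Q = 149.9.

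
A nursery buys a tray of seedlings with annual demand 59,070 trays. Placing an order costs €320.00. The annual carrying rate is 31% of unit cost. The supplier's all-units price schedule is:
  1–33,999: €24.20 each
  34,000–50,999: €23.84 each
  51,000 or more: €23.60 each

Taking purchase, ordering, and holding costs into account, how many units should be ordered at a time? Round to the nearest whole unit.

Q* ≈ 2,245 trays

Holding cost per unit per year at price C is H = 0.31·C.
Evaluate total cost at each tier's feasible EOQ or, if the EOQ is below the tier, at the tier's minimum quantity.
EOQ at €24.20 = 2244.8 (feasible in tier 1): TC = 59,070×€24.20 + (59,070/2244.8)×320 + (2244.8/2)×0.31×€24.20 = €1,446,334.77.
EOQ at €23.84 = 2261.7 < 34000, so use break Q=34000: TC = 59,070×€23.84 + (59,070/34000.0)×320 + (34000.0/2)×0.31×€23.84 = €1,534,421.55.
EOQ at €23.60 = 2273.2 < 51000, so use break Q=51000: TC = 59,070×€23.60 + (59,070/51000.0)×320 + (51000.0/2)×0.31×€23.60 = €1,580,980.64.
Lowest total cost is €1,446,334.77 at Q = 2244.8.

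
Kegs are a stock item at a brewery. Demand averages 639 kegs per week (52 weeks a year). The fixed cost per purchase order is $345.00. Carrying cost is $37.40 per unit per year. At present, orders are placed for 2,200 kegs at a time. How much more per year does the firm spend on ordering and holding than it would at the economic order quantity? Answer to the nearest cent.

Extra cost ≈ $17,067.96 per year

Annual demand D = 639 × 52 = 33,228.
EOQ = √(2DS/H) = √(2 × 33,228 × 345 / 37.4) ≈ 782.96.
Cost at Q* = (D/Q*)S + (Q*/2)H = √(2DSH) ≈ $29,282.79.
Cost at Q = 2,200: (33,228/2,200)×345 + (2,200/2)×37.4 = $5,210.75 + $41,140.00 = $46,350.75.
Excess = $46,350.75 − $29,282.79 = $17,067.96.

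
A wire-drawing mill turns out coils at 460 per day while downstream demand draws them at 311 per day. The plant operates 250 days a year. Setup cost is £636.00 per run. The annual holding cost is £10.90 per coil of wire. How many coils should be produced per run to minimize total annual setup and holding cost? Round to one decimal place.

Q* ≈ 5,292.6 coils

Annual demand D = 311 × 250 = 77,750.
Production build-up factor (1 − d/p) = 1 − 311/460 = 0.3239.
Q* = √(2DS / (H(1 − d/p))) = √(2 × 77,750 × 636 / (10.9 × 0.3239)).
= √(98,898,000 / 3.5307) ≈ 5292.566.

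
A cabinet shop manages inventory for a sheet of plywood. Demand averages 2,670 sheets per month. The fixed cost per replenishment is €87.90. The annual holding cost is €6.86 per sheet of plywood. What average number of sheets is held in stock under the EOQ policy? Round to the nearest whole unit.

Average inventory ≈ 453 sheets

Annual demand D = 2,670 × 12 = 32,040.
EOQ = √(2DS/H) = √(2 × 32,040 × 87.9 / 6.86) ≈ 906.14.
Average inventory = Q*/2 ≈ 906.14 / 2 = 453.068.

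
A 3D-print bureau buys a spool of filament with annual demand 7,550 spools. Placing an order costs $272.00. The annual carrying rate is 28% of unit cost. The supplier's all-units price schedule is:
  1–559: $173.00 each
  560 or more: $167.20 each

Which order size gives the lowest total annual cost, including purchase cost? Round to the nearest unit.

Q* ≈ 560 spools

Holding cost per unit per year at price C is H = 0.28·C.
For each price level, check whether its EOQ is feasible; otherwise the best quantity at that price is the breakpoint.
EOQ at $173.00 = 291.2 (feasible in tier 1): TC = 7,550×$173.00 + (7,550/291.2)×272 + (291.2/2)×0.28×$173.00 = $1,320,255.06.
EOQ at $167.20 = 296.2 < 560, so use break Q=560: TC = 7,550×$167.20 + (7,550/560.0)×272 + (560.0/2)×0.28×$167.20 = $1,279,135.62.
Lowest total cost is $1,279,135.62 at Q = 560.0.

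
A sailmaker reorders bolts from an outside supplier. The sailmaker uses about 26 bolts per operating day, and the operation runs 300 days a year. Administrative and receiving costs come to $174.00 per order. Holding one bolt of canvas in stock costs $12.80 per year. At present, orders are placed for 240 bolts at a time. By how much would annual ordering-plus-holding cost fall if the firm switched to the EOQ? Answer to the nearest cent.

Extra cost ≈ $1,296.57 per year

Annual demand D = 26 × 300 = 7,800.
EOQ = √(2DS/H) = √(2 × 7,800 × 174 / 12.8) ≈ 460.50.
Cost at Q* = (D/Q*)S + (Q*/2)H = √(2DSH) ≈ $5,894.43.
Cost at Q = 240: (7,800/240)×174 + (240/2)×12.8 = $5,655.00 + $1,536.00 = $7,191.00.
Excess = $7,191.00 − $5,894.43 = $1,296.57.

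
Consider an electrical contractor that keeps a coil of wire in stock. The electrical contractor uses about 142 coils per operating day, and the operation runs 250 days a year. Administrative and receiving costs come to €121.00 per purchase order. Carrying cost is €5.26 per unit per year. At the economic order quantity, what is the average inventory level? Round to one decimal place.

Average inventory ≈ 639.0 coils

Annual demand D = 142 × 250 = 35,500.
Q* = √(2DS/H) = √(2 × 35,500 × 121 / 5.26) ≈ 1277.99.
Average inventory = Q*/2 ≈ 1277.99 / 2 = 638.997.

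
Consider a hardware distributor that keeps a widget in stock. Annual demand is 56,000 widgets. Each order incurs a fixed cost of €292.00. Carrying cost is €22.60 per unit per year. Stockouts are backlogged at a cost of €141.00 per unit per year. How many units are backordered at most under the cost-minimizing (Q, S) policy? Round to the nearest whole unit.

S* ≈ 179 widgets

With planned backorders, Q* = √(2DS/H) · √((H+B)/B).
√(2DS/H) = √(2 × 56,000 × 292 / 22.6) = 1202.946.
√((H+B)/B) = √((22.6+141)/141) = 1.0772.
Q* ≈ 1295.771.
S* = Q* · H/(H+B) = 1295.771 × 22.6/163.6 ≈ 179.000.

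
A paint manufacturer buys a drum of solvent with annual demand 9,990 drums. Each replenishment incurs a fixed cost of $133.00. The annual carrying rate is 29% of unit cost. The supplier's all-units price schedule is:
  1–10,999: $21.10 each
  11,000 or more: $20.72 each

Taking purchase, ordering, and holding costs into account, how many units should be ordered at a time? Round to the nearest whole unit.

Q* ≈ 659 drums

Holding cost per unit per year at price C is H = 0.29·C.
For each price level, check whether its EOQ is feasible; otherwise the best quantity at that price is the breakpoint.
EOQ at $21.10 = 659.0 (feasible in tier 1): TC = 9,990×$21.10 + (9,990/659.0)×133 + (659.0/2)×0.29×$21.10 = $214,821.40.
EOQ at $20.72 = 665.0 < 11000, so use break Q=11000: TC = 9,990×$20.72 + (9,990/11000.0)×133 + (11000.0/2)×0.29×$20.72 = $240,161.99.
Lowest total cost is $214,821.40 at Q = 659.0.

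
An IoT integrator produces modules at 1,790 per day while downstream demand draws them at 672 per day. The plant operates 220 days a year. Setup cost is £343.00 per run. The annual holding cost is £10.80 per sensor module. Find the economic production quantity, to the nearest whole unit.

Q* ≈ 3,877 modules

Annual demand D = 672 × 220 = 147,840.
Production build-up factor (1 − d/p) = 1 − 672/1,790 = 0.6246.
Q* = √(2DS / (H(1 − d/p))) = √(2 × 147,840 × 343 / (10.8 × 0.6246)).
= √(101,418,240 / 6.7455) ≈ 3877.500.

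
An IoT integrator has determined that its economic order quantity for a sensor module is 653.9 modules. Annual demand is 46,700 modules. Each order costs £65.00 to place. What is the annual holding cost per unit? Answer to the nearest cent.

H ≈ £14.20

The basic EOQ model gives Q* = √(2DS/H); rearrange for the unknown.
From Q* = √(2DS/H): H = 2DS / Q*² = 2 × 46,700 × 65 / 653.9² = 14.1983.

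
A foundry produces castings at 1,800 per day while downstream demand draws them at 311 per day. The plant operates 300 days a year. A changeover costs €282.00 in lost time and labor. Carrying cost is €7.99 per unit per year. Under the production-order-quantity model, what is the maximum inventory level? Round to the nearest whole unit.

Annual demand D = 311 × 300 = 93,300.
Production build-up factor (1 − d/p) = 1 − 311/1,800 = 0.8272.
Q* = √(2DS / (H(1 − d/p))) = √(2 × 93,300 × 282 / (7.99 × 0.8272)).
= √(52,621,200 / 6.6095) ≈ 2821.603.
Maximum inventory = Q*(1 − d/p) = 2821.603 × 0.8272 ≈ 2334.093.

I_max ≈ 2,334 castings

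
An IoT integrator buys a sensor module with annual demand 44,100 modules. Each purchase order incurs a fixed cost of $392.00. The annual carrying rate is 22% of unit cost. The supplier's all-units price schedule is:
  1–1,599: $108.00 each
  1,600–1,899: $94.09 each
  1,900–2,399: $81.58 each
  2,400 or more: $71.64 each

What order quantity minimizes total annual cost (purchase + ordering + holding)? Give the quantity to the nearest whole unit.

Holding cost per unit per year at price C is H = 0.22·C.
For each price level, check whether its EOQ is feasible; otherwise the best quantity at that price is the breakpoint.
EOQ at $108.00 = 1206.3 (feasible in tier 1): TC = 44,100×$108.00 + (44,100/1206.3)×392 + (1206.3/2)×0.22×$108.00 = $4,791,461.61.
EOQ at $94.09 = 1292.4 < 1600, so use break Q=1600: TC = 44,100×$94.09 + (44,100/1600.0)×392 + (1600.0/2)×0.22×$94.09 = $4,176,733.34.
EOQ at $81.58 = 1388.0 < 1900, so use break Q=1900: TC = 44,100×$81.58 + (44,100/1900.0)×392 + (1900.0/2)×0.22×$81.58 = $3,623,826.75.
EOQ at $71.64 = 1481.1 < 2400, so use break Q=2400: TC = 44,100×$71.64 + (44,100/2400.0)×392 + (2400.0/2)×0.22×$71.64 = $3,185,439.96.
Lowest total cost is $3,185,439.96 at Q = 2400.0.

Q* ≈ 2,400 modules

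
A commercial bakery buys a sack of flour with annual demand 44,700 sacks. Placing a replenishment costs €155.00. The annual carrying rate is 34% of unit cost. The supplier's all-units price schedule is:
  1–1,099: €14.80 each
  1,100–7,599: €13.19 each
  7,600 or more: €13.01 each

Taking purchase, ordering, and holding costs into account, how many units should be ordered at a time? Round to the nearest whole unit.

Holding cost per unit per year at price C is H = 0.34·C.
For each price level, check whether its EOQ is feasible; otherwise the best quantity at that price is the breakpoint.
Tier 1 (€14.80): EOQ = 1659.5 exceeds tier's upper bound 1099, so this tier is dominated.
EOQ at €13.19 = 1757.8 (feasible in tier 2): TC = 44,700×€13.19 + (44,700/1757.8)×155 + (1757.8/2)×0.34×€13.19 = €597,476.09.
EOQ at €13.01 = 1769.9 < 7600, so use break Q=7600: TC = 44,700×€13.01 + (44,700/7600.0)×155 + (7600.0/2)×0.34×€13.01 = €599,267.56.
Lowest total cost is €597,476.09 at Q = 1757.8.

Q* ≈ 1,758 sacks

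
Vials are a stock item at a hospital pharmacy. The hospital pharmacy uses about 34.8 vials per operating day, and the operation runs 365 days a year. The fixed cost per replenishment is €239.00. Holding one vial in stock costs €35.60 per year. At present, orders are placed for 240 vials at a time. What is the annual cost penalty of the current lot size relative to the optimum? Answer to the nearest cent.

Extra cost ≈ €2,219.12 per year

Annual demand D = 34.8 × 365 = 12,702.
EOQ = √(2DS/H) = √(2 × 12,702 × 239 / 35.6) ≈ 412.98.
Cost at Q* = (D/Q*)S + (Q*/2)H = √(2DSH) ≈ €14,701.95.
Cost at Q = 240: (12,702/240)×239 + (240/2)×35.6 = €12,649.07 + €4,272.00 = €16,921.07.
Excess = €16,921.07 − €14,701.95 = €2,219.12.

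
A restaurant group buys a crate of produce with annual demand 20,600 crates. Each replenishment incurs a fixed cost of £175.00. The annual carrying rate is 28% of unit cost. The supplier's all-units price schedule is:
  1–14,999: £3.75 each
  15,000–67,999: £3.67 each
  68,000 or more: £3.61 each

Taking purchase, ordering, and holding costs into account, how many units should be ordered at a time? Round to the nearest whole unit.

Q* ≈ 2,620 crates

Holding cost per unit per year at price C is H = 0.28·C.
For each price level, check whether its EOQ is feasible; otherwise the best quantity at that price is the breakpoint.
EOQ at £3.75 = 2620.4 (feasible in tier 1): TC = 20,600×£3.75 + (20,600/2620.4)×175 + (2620.4/2)×0.28×£3.75 = £80,001.45.
EOQ at £3.67 = 2648.8 < 15000, so use break Q=15000: TC = 20,600×£3.67 + (20,600/15000.0)×175 + (15000.0/2)×0.28×£3.67 = £83,549.33.
EOQ at £3.61 = 2670.8 < 68000, so use break Q=68000: TC = 20,600×£3.61 + (20,600/68000.0)×175 + (68000.0/2)×0.28×£3.61 = £108,786.21.
Lowest total cost is £80,001.45 at Q = 2620.4.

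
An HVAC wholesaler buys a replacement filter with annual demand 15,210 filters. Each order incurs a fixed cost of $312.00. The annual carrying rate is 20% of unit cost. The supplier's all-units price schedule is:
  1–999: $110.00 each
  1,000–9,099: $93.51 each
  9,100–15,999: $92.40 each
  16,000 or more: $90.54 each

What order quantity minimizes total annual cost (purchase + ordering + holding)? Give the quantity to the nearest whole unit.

Q* ≈ 1,000 filters

Holding cost per unit per year at price C is H = 0.20·C.
Candidates are each tier's EOQ (if it falls in that tier) and each price-break quantity.
EOQ at $110.00 = 656.8 (feasible in tier 1): TC = 15,210×$110.00 + (15,210/656.8)×312 + (656.8/2)×0.20×$110.00 = $1,687,550.01.
EOQ at $93.51 = 712.4 < 1000, so use break Q=1000: TC = 15,210×$93.51 + (15,210/1000.0)×312 + (1000.0/2)×0.20×$93.51 = $1,436,383.62.
EOQ at $92.40 = 716.6 < 9100, so use break Q=9100: TC = 15,210×$92.40 + (15,210/9100.0)×312 + (9100.0/2)×0.20×$92.40 = $1,490,009.49.
EOQ at $90.54 = 724.0 < 16000, so use break Q=16000: TC = 15,210×$90.54 + (15,210/16000.0)×312 + (16000.0/2)×0.20×$90.54 = $1,522,274.00.
Lowest total cost is $1,436,383.62 at Q = 1000.0.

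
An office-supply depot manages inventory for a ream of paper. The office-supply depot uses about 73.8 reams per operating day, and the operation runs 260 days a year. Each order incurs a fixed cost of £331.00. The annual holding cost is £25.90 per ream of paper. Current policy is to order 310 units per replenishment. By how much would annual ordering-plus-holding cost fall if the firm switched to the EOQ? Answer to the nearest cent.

Extra cost ≈ £6,364.15 per year

Annual demand D = 73.8 × 260 = 19,188.
EOQ = √(2DS/H) = √(2 × 19,188 × 331 / 25.9) ≈ 700.32.
Cost at Q* = (D/Q*)S + (Q*/2)H = √(2DSH) ≈ £18,138.18.
Cost at Q = 310: (19,188/310)×331 + (310/2)×25.9 = £20,487.83 + £4,014.50 = £24,502.33.
Excess = £24,502.33 − £18,138.18 = £6,364.15.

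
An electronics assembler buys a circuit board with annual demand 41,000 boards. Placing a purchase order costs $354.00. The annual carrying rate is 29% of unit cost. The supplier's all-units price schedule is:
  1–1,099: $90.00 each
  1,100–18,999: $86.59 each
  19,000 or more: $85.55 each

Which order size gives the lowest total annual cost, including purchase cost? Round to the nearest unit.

Holding cost per unit per year at price C is H = 0.29·C.
Evaluate total cost at each tier's feasible EOQ or, if the EOQ is below the tier, at the tier's minimum quantity.
EOQ at $90.00 = 1054.6 (feasible in tier 1): TC = 41,000×$90.00 + (41,000/1054.6)×354 + (1054.6/2)×0.29×$90.00 = $3,717,525.09.
EOQ at $86.59 = 1075.2 < 1100, so use break Q=1100: TC = 41,000×$86.59 + (41,000/1100.0)×354 + (1100.0/2)×0.29×$86.59 = $3,577,195.65.
EOQ at $85.55 = 1081.7 < 19000, so use break Q=19000: TC = 41,000×$85.55 + (41,000/19000.0)×354 + (19000.0/2)×0.29×$85.55 = $3,744,004.14.
Lowest total cost is $3,577,195.65 at Q = 1100.0.

Q* ≈ 1,100 boards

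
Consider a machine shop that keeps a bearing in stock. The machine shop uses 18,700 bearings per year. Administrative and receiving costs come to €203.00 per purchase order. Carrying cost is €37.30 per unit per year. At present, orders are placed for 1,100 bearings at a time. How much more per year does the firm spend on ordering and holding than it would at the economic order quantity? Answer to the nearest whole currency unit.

Extra cost ≈ €7,138 per year

EOQ = √(2DS/H) = √(2 × 18,700 × 203 / 37.3) ≈ 451.16.
Cost at Q* = (D/Q*)S + (Q*/2)H = √(2DSH) ≈ €16,828.22.
Cost at Q = 1,100: (18,700/1,100)×203 + (1,100/2)×37.3 = €3,451.00 + €20,515.00 = €23,966.00.
Excess = €23,966.00 − €16,828.22 = €7,137.78.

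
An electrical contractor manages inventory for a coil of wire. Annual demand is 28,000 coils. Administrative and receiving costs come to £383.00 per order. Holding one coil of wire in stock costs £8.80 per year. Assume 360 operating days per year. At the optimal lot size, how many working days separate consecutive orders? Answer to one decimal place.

T ≈ 20.1 days

EOQ = √(2DS/H) = √(2 × 28,000 × 383 / 8.8) ≈ 1561.18.
Cycle time = Q*/D × 360 = 1561.18 / 28,000 × 360 ≈ 20.072 days.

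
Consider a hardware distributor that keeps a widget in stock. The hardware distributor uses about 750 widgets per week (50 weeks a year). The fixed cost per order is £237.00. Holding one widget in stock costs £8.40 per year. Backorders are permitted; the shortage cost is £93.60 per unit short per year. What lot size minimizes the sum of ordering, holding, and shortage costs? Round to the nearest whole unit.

Annual demand D = 750 × 50 = 37,500.
With planned backorders, Q* = √(2DS/H) · √((H+B)/B).
√(2DS/H) = √(2 × 37,500 × 237 / 8.4) = 1454.672.
√((H+B)/B) = √((8.4+93.6)/93.6) = 1.0439.
Q* ≈ 1518.544.

Q* ≈ 1,519 widgets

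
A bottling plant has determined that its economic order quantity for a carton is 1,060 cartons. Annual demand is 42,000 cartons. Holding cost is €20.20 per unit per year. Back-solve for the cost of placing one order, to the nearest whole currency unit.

S ≈ €270

Squaring Q* = √(2DS/H) gives Q*² = 2DS/H.
From Q* = √(2DS/H): S = Q*²H / (2D) = 1,060² × 20.2 / (2 × 42,000) = 270.1990.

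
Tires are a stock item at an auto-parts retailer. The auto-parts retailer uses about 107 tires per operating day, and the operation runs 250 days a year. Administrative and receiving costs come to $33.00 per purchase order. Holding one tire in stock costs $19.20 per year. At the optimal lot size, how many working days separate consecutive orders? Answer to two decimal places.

T ≈ 2.83 days

Annual demand D = 107 × 250 = 26,750.
Q* = √(2DS/H) = √(2 × 26,750 × 33 / 19.2) ≈ 303.24.
Cycle time = Q*/D × 250 = 303.24 / 26,750 × 250 ≈ 2.834 days.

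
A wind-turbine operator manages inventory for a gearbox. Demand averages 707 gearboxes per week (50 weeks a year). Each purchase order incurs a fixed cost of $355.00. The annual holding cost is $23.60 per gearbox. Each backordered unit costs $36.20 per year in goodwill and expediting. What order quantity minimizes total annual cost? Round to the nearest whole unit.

Q* ≈ 1,325 gearboxes

Annual demand D = 707 × 50 = 35,350.
With planned backorders, Q* = √(2DS/H) · √((H+B)/B).
√(2DS/H) = √(2 × 35,350 × 355 / 23.6) = 1031.259.
√((H+B)/B) = √((23.6+36.2)/36.2) = 1.2853.
Q* ≈ 1325.453.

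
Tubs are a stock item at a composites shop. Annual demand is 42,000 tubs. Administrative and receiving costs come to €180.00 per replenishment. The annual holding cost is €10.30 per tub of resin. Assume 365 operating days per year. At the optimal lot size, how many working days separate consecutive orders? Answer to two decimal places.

Q* = √(2DS/H) = √(2 × 42,000 × 180 / 10.3) ≈ 1211.59.
Cycle time = Q*/D × 365 = 1211.59 / 42,000 × 365 ≈ 10.529 days.

T ≈ 10.53 days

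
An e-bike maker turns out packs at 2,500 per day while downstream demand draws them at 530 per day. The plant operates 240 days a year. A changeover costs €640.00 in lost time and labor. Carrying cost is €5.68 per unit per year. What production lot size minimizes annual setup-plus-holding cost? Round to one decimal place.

Q* ≈ 6,031.3 packs

Annual demand D = 530 × 240 = 127,200.
Production build-up factor (1 − d/p) = 1 − 530/2,500 = 0.7880.
Q* = √(2DS / (H(1 − d/p))) = √(2 × 127,200 × 640 / (5.68 × 0.7880)).
= √(162,816,000 / 4.4758) ≈ 6031.305.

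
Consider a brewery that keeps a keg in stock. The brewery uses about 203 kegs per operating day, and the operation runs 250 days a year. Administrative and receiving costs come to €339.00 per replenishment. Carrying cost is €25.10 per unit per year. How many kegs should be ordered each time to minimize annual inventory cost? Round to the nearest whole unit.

Annual demand D = 203 × 250 = 50,750.
EOQ = √(2DS / H) = √(2 × 50,750 × 339 / 25.1).
= √(34,408,500 / 25.1) = √1,370,856.5737 ≈ 1170.836.

Q* ≈ 1,171 kegs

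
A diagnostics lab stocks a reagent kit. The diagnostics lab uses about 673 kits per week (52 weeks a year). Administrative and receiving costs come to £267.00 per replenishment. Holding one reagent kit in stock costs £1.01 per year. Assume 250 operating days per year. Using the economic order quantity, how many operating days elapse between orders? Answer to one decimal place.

T ≈ 30.7 days

Annual demand D = 673 × 52 = 34,996.
Q* = √(2DS/H) = √(2 × 34,996 × 267 / 1.01) ≈ 4301.49.
Cycle time = Q*/D × 250 = 4301.49 / 34,996 × 250 ≈ 30.728 days.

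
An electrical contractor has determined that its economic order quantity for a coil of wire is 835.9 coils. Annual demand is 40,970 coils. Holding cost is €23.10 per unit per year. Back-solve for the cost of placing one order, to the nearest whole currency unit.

S ≈ €197

Invert the EOQ relation Q*² = 2DS/H.
From Q* = √(2DS/H): S = Q*²H / (2D) = 835.9² × 23.1 / (2 × 40,970) = 196.9812.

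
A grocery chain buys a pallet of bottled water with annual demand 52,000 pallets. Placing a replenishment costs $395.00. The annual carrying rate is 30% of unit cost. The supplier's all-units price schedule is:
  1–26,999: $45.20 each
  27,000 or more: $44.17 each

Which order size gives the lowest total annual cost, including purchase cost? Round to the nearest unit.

Q* ≈ 1,741 pallets

Holding cost per unit per year at price C is H = 0.30·C.
Evaluate total cost at each tier's feasible EOQ or, if the EOQ is below the tier, at the tier's minimum quantity.
EOQ at $45.20 = 1740.5 (feasible in tier 1): TC = 52,000×$45.20 + (52,000/1740.5)×395 + (1740.5/2)×0.30×$45.20 = $2,374,001.80.
EOQ at $44.17 = 1760.7 < 27000, so use break Q=27000: TC = 52,000×$44.17 + (52,000/27000.0)×395 + (27000.0/2)×0.30×$44.17 = $2,476,489.24.
Lowest total cost is $2,374,001.80 at Q = 1740.5.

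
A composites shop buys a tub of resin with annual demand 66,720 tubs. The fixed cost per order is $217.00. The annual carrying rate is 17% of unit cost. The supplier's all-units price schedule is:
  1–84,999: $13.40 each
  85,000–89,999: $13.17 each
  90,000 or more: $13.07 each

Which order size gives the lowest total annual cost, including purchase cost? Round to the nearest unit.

Q* ≈ 3,565 tubs

Holding cost per unit per year at price C is H = 0.17·C.
Candidates are each tier's EOQ (if it falls in that tier) and each price-break quantity.
EOQ at $13.40 = 3565.3 (feasible in tier 1): TC = 66,720×$13.40 + (66,720/3565.3)×217 + (3565.3/2)×0.17×$13.40 = $902,169.75.
EOQ at $13.17 = 3596.3 < 85000, so use break Q=85000: TC = 66,720×$13.17 + (66,720/85000.0)×217 + (85000.0/2)×0.17×$13.17 = $974,025.98.
EOQ at $13.07 = 3610.0 < 90000, so use break Q=90000: TC = 66,720×$13.07 + (66,720/90000.0)×217 + (90000.0/2)×0.17×$13.07 = $972,176.77.
Lowest total cost is $902,169.75 at Q = 3565.3.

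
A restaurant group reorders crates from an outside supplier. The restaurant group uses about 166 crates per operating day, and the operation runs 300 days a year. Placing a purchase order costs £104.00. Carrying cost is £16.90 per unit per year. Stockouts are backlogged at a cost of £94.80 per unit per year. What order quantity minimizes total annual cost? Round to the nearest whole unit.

Annual demand D = 166 × 300 = 49,800.
With planned backorders, Q* = √(2DS/H) · √((H+B)/B).
√(2DS/H) = √(2 × 49,800 × 104 / 16.9) = 782.894.
√((H+B)/B) = √((16.9+94.8)/94.8) = 1.0855.
Q* ≈ 849.817.

Q* ≈ 850 crates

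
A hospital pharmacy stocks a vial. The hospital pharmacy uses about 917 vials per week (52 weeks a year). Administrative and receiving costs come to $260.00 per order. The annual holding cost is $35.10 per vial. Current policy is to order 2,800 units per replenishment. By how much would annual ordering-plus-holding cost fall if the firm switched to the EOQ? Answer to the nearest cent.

Annual demand D = 917 × 52 = 47,684.
EOQ = √(2DS/H) = √(2 × 47,684 × 260 / 35.1) ≈ 840.49.
Cost at Q* = (D/Q*)S + (Q*/2)H = √(2DSH) ≈ $29,501.33.
Cost at Q = 2,800: (47,684/2,800)×260 + (2,800/2)×35.1 = $4,427.80 + $49,140.00 = $53,567.80.
Excess = $53,567.80 − $29,501.33 = $24,066.47.

Extra cost ≈ $24,066.47 per year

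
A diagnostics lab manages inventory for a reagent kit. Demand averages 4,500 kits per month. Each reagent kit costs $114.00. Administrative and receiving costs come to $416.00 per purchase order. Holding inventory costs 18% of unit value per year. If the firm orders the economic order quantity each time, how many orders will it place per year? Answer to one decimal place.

N ≈ 36.5 orders per year

Annual demand D = 4,500 × 12 = 54,000.
Holding cost H = 0.18 × $114.00 = $20.5200 per unit per year.
EOQ = √(2DS/H) = √(2 × 54,000 × 416 / 20.52) ≈ 1479.69.
Orders per year = D / Q* = 54,000 / 1479.69 ≈ 36.494.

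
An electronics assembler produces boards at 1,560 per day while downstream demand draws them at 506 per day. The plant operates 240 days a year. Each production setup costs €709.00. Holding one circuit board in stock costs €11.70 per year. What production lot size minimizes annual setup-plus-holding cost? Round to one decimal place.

Annual demand D = 506 × 240 = 121,440.
Production build-up factor (1 − d/p) = 1 − 506/1,560 = 0.6756.
Q* = √(2DS / (H(1 − d/p))) = √(2 × 121,440 × 709 / (11.7 × 0.6756)).
= √(172,201,920 / 7.905) ≈ 4667.325.

Q* ≈ 4,667.3 boards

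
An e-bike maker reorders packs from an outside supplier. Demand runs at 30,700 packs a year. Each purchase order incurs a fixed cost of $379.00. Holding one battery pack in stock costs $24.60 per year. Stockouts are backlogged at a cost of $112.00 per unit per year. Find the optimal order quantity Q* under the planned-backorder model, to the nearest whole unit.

With planned backorders, Q* = √(2DS/H) · √((H+B)/B).
√(2DS/H) = √(2 × 30,700 × 379 / 24.6) = 972.604.
√((H+B)/B) = √((24.6+112)/112) = 1.1044.
Q* ≈ 1074.119.

Q* ≈ 1,074 packs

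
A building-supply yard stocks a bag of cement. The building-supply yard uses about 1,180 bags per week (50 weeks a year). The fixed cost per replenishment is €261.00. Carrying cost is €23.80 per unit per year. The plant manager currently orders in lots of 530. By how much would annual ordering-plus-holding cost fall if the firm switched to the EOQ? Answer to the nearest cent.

Extra cost ≈ €8,287.88 per year

Annual demand D = 1,180 × 50 = 59,000.
EOQ = √(2DS/H) = √(2 × 59,000 × 261 / 23.8) ≈ 1137.56.
Cost at Q* = (D/Q*)S + (Q*/2)H = √(2DSH) ≈ €27,073.83.
Cost at Q = 530: (59,000/530)×261 + (530/2)×23.8 = €29,054.72 + €6,307.00 = €35,361.72.
Excess = €35,361.72 − €27,073.83 = €8,287.88.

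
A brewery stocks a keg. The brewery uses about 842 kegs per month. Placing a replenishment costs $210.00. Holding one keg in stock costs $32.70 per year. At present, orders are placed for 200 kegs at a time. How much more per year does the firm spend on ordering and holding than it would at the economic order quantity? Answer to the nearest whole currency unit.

Annual demand D = 842 × 12 = 10,104.
EOQ = √(2DS/H) = √(2 × 10,104 × 210 / 32.7) ≈ 360.24.
Cost at Q* = (D/Q*)S + (Q*/2)H = √(2DSH) ≈ $11,780.00.
Cost at Q = 200: (10,104/200)×210 + (200/2)×32.7 = $10,609.20 + $3,270.00 = $13,879.20.
Excess = $13,879.20 − $11,780.00 = $2,099.20.

Extra cost ≈ $2,099 per year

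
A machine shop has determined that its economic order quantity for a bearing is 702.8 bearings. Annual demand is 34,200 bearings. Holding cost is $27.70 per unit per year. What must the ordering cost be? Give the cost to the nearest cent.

S ≈ $200.03

Squaring Q* = √(2DS/H) gives Q*² = 2DS/H.
From Q* = √(2DS/H): S = Q*²H / (2D) = 702.8² × 27.7 / (2 × 34,200) = 200.0263.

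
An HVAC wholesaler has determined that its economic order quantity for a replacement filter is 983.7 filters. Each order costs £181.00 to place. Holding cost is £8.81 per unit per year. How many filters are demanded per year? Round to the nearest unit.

D ≈ 23,550 filters per year

Squaring Q* = √(2DS/H) gives Q*² = 2DS/H.
From Q* = √(2DS/H): D = Q*²H / (2S) = 983.7² × 8.81 / (2 × 181) = 23550.096.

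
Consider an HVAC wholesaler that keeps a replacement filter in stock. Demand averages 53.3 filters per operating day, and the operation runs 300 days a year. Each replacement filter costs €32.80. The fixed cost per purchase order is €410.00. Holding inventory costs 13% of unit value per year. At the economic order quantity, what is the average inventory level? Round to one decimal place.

Annual demand D = 53.3 × 300 = 15,990.
Holding cost H = 0.13 × €32.80 = €4.2640 per unit per year.
Q* = √(2DS/H) = √(2 × 15,990 × 410 / 4.264) ≈ 1753.57.
Average inventory = Q*/2 ≈ 1753.57 / 2 = 876.784.

Average inventory ≈ 876.8 filters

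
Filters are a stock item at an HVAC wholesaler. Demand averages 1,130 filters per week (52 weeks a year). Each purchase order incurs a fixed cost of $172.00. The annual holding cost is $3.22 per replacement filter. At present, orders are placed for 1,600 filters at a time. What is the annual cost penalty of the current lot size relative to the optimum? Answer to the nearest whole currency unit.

Annual demand D = 1,130 × 52 = 58,760.
EOQ = √(2DS/H) = √(2 × 58,760 × 172 / 3.22) ≈ 2505.49.
Cost at Q* = (D/Q*)S + (Q*/2)H = √(2DSH) ≈ $8,067.67.
Cost at Q = 1,600: (58,760/1,600)×172 + (1,600/2)×3.22 = $6,316.70 + $2,576.00 = $8,892.70.
Excess = $8,892.70 − $8,067.67 = $825.03.

Extra cost ≈ $825 per year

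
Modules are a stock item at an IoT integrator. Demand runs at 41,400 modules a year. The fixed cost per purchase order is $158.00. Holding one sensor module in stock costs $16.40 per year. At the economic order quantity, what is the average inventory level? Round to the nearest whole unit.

The optimal lot size = √(2DS/H) = √(2 × 41,400 × 158 / 16.4) ≈ 893.14.
Average inventory = Q*/2 ≈ 893.14 / 2 = 446.572.

Average inventory ≈ 447 modules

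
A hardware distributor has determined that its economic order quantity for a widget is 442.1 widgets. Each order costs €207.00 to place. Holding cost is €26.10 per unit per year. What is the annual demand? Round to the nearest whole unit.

D ≈ 12,322 widgets per year

Invert the EOQ relation Q*² = 2DS/H.
From Q* = √(2DS/H): D = Q*²H / (2S) = 442.1² × 26.1 / (2 × 207) = 12322.000.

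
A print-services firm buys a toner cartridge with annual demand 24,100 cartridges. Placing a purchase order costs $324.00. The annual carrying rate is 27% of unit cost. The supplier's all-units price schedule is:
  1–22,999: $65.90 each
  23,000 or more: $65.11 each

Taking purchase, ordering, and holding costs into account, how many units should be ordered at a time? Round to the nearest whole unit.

Q* ≈ 937 cartridges

Holding cost per unit per year at price C is H = 0.27·C.
For each price level, check whether its EOQ is feasible; otherwise the best quantity at that price is the breakpoint.
EOQ at $65.90 = 936.9 (feasible in tier 1): TC = 24,100×$65.90 + (24,100/936.9)×324 + (936.9/2)×0.27×$65.90 = $1,604,859.42.
EOQ at $65.11 = 942.5 < 23000, so use break Q=23000: TC = 24,100×$65.11 + (24,100/23000.0)×324 + (23000.0/2)×0.27×$65.11 = $1,771,657.05.
Lowest total cost is $1,604,859.42 at Q = 936.9.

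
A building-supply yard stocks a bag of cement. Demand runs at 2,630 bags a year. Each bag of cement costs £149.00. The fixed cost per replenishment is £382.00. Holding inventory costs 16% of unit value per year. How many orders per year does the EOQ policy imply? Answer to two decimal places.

Holding cost H = 0.16 × £149.00 = £23.8400 per unit per year.
EOQ = √(2DS/H) = √(2 × 2,630 × 382 / 23.84) ≈ 290.32.
Orders per year = D / Q* = 2,630 / 290.32 ≈ 9.059.

N ≈ 9.06 orders per year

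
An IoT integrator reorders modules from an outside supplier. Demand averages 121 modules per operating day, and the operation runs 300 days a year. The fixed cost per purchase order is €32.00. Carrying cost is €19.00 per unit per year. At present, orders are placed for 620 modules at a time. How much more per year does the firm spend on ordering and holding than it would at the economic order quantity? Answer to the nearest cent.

Annual demand D = 121 × 300 = 36,300.
EOQ = √(2DS/H) = √(2 × 36,300 × 32 / 19) ≈ 349.68.
Cost at Q* = (D/Q*)S + (Q*/2)H = √(2DSH) ≈ €6,643.85.
Cost at Q = 620: (36,300/620)×32 + (620/2)×19 = €1,873.55 + €5,890.00 = €7,763.55.
Excess = €7,763.55 − €6,643.85 = €1,119.69.

Extra cost ≈ €1,119.69 per year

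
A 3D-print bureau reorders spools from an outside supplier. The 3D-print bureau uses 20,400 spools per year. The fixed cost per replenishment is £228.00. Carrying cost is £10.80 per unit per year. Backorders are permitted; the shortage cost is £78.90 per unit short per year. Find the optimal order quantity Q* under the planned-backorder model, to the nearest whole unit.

With planned backorders, Q* = √(2DS/H) · √((H+B)/B).
√(2DS/H) = √(2 × 20,400 × 228 / 10.8) = 928.080.
√((H+B)/B) = √((10.8+78.9)/78.9) = 1.0662.
Q* ≈ 989.563.

Q* ≈ 990 spools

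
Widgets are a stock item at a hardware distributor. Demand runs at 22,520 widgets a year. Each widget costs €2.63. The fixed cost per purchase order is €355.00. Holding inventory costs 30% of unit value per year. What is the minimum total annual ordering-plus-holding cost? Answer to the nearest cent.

Holding cost H = 0.30 × €2.63 = €0.7890 per unit per year.
The optimal lot size = √(2DS/H) = √(2 × 22,520 × 355 / 0.789) ≈ 4501.68.
At Q*, ordering cost (D/Q*)S equals holding cost (Q*/2)H, each = √(DSH/2).
Minimum total = √(2DSH) = √(2 × 22,520 × 355 × 0.789) ≈ 3551.828.

TC* ≈ €3,551.83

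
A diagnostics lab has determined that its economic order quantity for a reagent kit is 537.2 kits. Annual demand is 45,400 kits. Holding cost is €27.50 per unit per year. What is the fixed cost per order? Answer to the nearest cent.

S ≈ €87.40

The basic EOQ model gives Q* = √(2DS/H); rearrange for the unknown.
From Q* = √(2DS/H): S = Q*²H / (2D) = 537.2² × 27.5 / (2 × 45,400) = 87.4015.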